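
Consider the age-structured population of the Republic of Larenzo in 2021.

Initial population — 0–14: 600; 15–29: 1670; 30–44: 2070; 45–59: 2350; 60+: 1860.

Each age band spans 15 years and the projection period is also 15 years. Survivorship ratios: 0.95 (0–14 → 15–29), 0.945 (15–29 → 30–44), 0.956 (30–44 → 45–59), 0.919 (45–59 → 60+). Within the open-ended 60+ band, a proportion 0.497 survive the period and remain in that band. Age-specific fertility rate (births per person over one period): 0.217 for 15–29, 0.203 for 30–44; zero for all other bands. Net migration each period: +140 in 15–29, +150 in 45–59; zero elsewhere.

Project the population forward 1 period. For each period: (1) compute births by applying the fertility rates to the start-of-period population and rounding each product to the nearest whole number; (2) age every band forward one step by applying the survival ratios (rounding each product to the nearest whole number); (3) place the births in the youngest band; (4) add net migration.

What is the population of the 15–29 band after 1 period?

710

Numbering the groups 1..5 from youngest to oldest:
— Period 1 —
Births: 1670 × 0.217 = 362  |  2070 × 0.203 = 420 → 782
Group 2: 600 × 0.95 = 570
Group 3: 1670 × 0.945 = 1578
Group 4: 2070 × 0.956 = 1979
Group 5: 2350 × 0.919 + 1860 × 0.497 = 2160 + 924 = 3084
Net migration: Group 2 + 140 → 710; Group 4 + 150 → 2129
Population now: 0–14=782, 15–29=710, 30–44=1578, 45–59=2129, 60+=3084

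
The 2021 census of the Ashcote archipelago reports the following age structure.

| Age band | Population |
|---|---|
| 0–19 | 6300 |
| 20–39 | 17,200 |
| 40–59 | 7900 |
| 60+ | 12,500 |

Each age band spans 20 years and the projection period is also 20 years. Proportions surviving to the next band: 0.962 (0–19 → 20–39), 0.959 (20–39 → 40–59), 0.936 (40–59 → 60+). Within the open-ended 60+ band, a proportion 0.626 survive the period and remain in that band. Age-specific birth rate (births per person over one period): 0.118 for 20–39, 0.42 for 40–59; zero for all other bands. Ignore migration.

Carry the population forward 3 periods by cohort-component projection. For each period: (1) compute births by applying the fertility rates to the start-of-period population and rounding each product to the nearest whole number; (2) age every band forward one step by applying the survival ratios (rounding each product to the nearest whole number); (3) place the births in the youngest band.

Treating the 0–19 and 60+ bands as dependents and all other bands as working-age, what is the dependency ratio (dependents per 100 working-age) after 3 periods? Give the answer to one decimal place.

196.3

(Groups numbered youngest = 1 to oldest = 4.)
After projecting period 1:
Births: 17200 * 0.118 = 2030, 7900 * 0.42 = 3318 ⇒ total 5348
Group 2: 6300 * 0.962 = 6061
Group 3: 17200 * 0.959 = 16495
Group 4: 7900 * 0.936 + 12500 * 0.626 = 7394 + 7825 = 15219
End of period: [5348, 6061, 16495, 15219]
After projecting period 2:
Births: 6061 * 0.118 = 715, 16495 * 0.42 = 6928 ⇒ total 7643
Group 2: 5348 * 0.962 = 5145
Group 3: 6061 * 0.959 = 5812
Group 4: 16495 * 0.936 + 15219 * 0.626 = 15439 + 9527 = 24966
End of period: [7643, 5145, 5812, 24966]
After projecting period 3:
Births: 5145 * 0.118 = 607, 5812 * 0.42 = 2441 ⇒ total 3048
Group 2: 7643 * 0.962 = 7353
Group 3: 5145 * 0.959 = 4934
Group 4: 5812 * 0.936 + 24966 * 0.626 = 5440 + 15629 = 21069
End of period: [3048, 7353, 4934, 21069]
Dependents (band 0–19 + band 60+) = 3048 + 21069 = 24117; working-age = 12287; ratio = 24117/12287 × 100 = 196.3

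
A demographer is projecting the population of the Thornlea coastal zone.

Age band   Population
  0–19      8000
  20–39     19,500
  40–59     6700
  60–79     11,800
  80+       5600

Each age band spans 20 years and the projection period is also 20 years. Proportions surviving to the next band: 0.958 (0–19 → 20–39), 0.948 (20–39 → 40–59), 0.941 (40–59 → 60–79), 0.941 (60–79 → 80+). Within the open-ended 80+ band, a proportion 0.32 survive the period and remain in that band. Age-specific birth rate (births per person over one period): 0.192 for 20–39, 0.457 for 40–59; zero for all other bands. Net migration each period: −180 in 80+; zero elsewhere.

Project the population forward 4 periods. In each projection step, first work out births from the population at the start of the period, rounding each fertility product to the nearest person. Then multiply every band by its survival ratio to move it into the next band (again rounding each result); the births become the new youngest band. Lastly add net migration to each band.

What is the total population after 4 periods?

36292

After projecting period 1:
Births: 19500 × 0.192 = 3744 ; 6700 × 0.457 = 3062 ⇒ total 6806
20–39: 8000 × 0.958 = 7664
40–59: 19500 × 0.948 = 18486
60–79: 6700 × 0.941 = 6305
80+: 11800 × 0.941 + 5600 × 0.32 = 11104 + 1792 = 12896
Net migration: 80+ − 180 → 12716
Giving 6806 / 7664 / 18486 / 6305 / 12716.
After projecting period 2:
Births: 7664 × 0.192 = 1471 ; 18486 × 0.457 = 8448 ⇒ total 9919
20–39: 6806 × 0.958 = 6520
40–59: 7664 × 0.948 = 7265
60–79: 18486 × 0.941 = 17395
80+: 6305 × 0.941 + 12716 × 0.32 = 5933 + 4069 = 10002
Net migration: 80+ − 180 → 9822
Giving 9919 / 6520 / 7265 / 17395 / 9822.
After projecting period 3:
Births: 6520 × 0.192 = 1252 ; 7265 × 0.457 = 3320 ⇒ total 4572
20–39: 9919 × 0.958 = 9502
40–59: 6520 × 0.948 = 6181
60–79: 7265 × 0.941 = 6836
80+: 17395 × 0.941 + 9822 × 0.32 = 16369 + 3143 = 19512
Net migration: 80+ − 180 → 19332
Giving 4572 / 9502 / 6181 / 6836 / 19332.
After projecting period 4:
Births: 9502 × 0.192 = 1824 ; 6181 × 0.457 = 2825 ⇒ total 4649
20–39: 4572 × 0.958 = 4380
40–59: 9502 × 0.948 = 9008
60–79: 6181 × 0.941 = 5816
80+: 6836 × 0.941 + 19332 × 0.32 = 6433 + 6186 = 12619
Net migration: 80+ − 180 → 12439
Giving 4649 / 4380 / 9008 / 5816 / 12439.
Total after period 4: 4649 + 4380 + 9008 + 5816 + 12439 = 36292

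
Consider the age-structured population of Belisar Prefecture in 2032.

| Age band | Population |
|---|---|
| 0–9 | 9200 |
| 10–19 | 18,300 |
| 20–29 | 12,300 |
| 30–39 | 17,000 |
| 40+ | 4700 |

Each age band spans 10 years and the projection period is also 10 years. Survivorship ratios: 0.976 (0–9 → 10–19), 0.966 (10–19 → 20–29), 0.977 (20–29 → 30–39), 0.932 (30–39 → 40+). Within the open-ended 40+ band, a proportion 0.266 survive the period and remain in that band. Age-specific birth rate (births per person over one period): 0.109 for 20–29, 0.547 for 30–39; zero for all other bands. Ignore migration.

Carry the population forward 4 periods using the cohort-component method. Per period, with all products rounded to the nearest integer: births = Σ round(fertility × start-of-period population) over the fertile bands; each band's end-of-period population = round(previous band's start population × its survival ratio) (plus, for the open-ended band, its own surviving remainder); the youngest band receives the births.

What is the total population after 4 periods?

[period 1]
Births: 12300 × 0.109 = 1341  |  17000 × 0.547 = 9299 → total 10640
10–19: 9200 × 0.976 = 8979
20–29: 18300 × 0.966 = 17678
30–39: 12300 × 0.977 = 12017
40+: 17000 × 0.932 + 4700 × 0.266 = 15844 + 1250 = 17094
Giving 10640 / 8979 / 17678 / 12017 / 17094.
[period 2]
Births: 17678 × 0.109 = 1927  |  12017 × 0.547 = 6573 → total 8500
10–19: 10640 × 0.976 = 10385
20–29: 8979 × 0.966 = 8674
30–39: 17678 × 0.977 = 17271
40+: 12017 × 0.932 + 17094 × 0.266 = 11200 + 4547 = 15747
Giving 8500 / 10385 / 8674 / 17271 / 15747.
[period 3]
Births: 8674 × 0.109 = 945  |  17271 × 0.547 = 9447 → total 10392
10–19: 8500 × 0.976 = 8296
20–29: 10385 × 0.966 = 10032
30–39: 8674 × 0.977 = 8474
40+: 17271 × 0.932 + 15747 × 0.266 = 16097 + 4189 = 20286
Giving 10392 / 8296 / 10032 / 8474 / 20286.
[period 4]
Births: 10032 × 0.109 = 1093  |  8474 × 0.547 = 4635 → total 5728
10–19: 10392 × 0.976 = 10143
20–29: 8296 × 0.966 = 8014
30–39: 10032 × 0.977 = 9801
40+: 8474 × 0.932 + 20286 × 0.266 = 7898 + 5396 = 13294
Giving 5728 / 10143 / 8014 / 9801 / 13294.
Total after period 4: 5728 + 10143 + 8014 + 9801 + 13294 = 46980

46980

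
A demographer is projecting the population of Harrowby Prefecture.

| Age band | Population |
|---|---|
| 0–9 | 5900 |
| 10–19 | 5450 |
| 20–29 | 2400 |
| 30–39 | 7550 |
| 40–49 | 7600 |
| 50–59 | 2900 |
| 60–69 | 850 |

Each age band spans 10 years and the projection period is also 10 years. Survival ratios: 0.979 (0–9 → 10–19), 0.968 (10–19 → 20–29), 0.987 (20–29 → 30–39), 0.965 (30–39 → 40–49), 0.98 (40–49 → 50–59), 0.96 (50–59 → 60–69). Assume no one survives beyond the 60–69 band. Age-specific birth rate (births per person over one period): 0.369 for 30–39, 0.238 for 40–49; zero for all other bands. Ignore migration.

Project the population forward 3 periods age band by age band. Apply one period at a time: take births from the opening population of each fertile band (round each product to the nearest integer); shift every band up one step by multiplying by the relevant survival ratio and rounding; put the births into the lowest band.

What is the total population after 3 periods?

29010

Let group 1 be 0–9 through group 7 = 60–69.
Period 1.
Births: 7550 × 0.369 = 2786 ; 7600 × 0.238 = 1809 → 4595
Group 2: 5900 × 0.979 = 5776
Group 3: 5450 × 0.968 = 5276
Group 4: 2400 × 0.987 = 2369
Group 5: 7550 × 0.965 = 7286
Group 6: 7600 × 0.98 = 7448
Group 7: 2900 × 0.96 = 2784
End of period: [4595, 5776, 5276, 2369, 7286, 7448, 2784]
Period 2.
Births: 2369 × 0.369 = 874 ; 7286 × 0.238 = 1734 → 2608
Group 2: 4595 × 0.979 = 4499
Group 3: 5776 × 0.968 = 5591
Group 4: 5276 × 0.987 = 5207
Group 5: 2369 × 0.965 = 2286
Group 6: 7286 × 0.98 = 7140
Group 7: 7448 × 0.96 = 7150
End of period: [2608, 4499, 5591, 5207, 2286, 7140, 7150]
Period 3.
Births: 5207 × 0.369 = 1921 ; 2286 × 0.238 = 544 → 2465
Group 2: 2608 × 0.979 = 2553
Group 3: 4499 × 0.968 = 4355
Group 4: 5591 × 0.987 = 5518
Group 5: 5207 × 0.965 = 5025
Group 6: 2286 × 0.98 = 2240
Group 7: 7140 × 0.96 = 6854
End of period: [2465, 2553, 4355, 5518, 5025, 2240, 6854]
Total after period 3: 2465 + 2553 + 4355 + 5518 + 5025 + 2240 + 6854 = 29010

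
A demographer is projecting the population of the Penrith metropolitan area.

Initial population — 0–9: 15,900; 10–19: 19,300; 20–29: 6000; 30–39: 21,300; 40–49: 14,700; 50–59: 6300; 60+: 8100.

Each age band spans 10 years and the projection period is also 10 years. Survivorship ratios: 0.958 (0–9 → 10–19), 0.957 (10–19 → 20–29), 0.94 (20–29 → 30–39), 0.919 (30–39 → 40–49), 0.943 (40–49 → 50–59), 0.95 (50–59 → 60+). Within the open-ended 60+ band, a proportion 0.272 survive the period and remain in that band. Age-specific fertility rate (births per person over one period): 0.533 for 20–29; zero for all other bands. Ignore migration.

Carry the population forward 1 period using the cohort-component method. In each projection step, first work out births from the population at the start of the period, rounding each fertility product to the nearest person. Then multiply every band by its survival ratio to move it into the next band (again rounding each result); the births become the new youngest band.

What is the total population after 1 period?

84165

Numbering the bands 1..7 from youngest to oldest:
Period 1:
Births: 6000 * 0.533 = 3198
Band 2: 15900 * 0.958 = 15232
Band 3: 19300 * 0.957 = 18470
Band 4: 6000 * 0.94 = 5640
Band 5: 21300 * 0.919 = 19575
Band 6: 14700 * 0.943 = 13862
Band 7: 6300 * 0.95 + 8100 * 0.272 = 5985 + 2203 = 8188
Population now: 0–9=3198, 10–19=15232, 20–29=18470, 30–39=5640, 40–49=19575, 50–59=13862, 60+=8188
Total after period 1: 3198 + 15232 + 18470 + 5640 + 19575 + 13862 + 8188 = 84165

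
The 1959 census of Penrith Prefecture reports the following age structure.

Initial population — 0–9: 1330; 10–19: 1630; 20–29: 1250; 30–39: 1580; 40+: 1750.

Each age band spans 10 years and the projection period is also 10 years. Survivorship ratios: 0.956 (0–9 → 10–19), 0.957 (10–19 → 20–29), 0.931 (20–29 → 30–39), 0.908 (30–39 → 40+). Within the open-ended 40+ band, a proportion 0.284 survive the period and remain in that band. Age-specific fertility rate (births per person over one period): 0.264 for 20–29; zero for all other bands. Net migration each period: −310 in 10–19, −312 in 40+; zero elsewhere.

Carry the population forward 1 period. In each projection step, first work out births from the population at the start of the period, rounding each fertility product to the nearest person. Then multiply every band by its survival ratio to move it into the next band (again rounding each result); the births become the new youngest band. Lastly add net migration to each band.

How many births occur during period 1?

330

[period 1]
Births: 1250 × 0.264 = 330
10–19: 1330 × 0.956 = 1271
20–29: 1630 × 0.957 = 1560
30–39: 1250 × 0.931 = 1164
40+: 1580 × 0.908 + 1750 × 0.284 = 1435 + 497 = 1932
Net migration: 10–19 − 310 → 961; 40+ − 312 → 1620
Giving 330 / 961 / 1560 / 1164 / 1620.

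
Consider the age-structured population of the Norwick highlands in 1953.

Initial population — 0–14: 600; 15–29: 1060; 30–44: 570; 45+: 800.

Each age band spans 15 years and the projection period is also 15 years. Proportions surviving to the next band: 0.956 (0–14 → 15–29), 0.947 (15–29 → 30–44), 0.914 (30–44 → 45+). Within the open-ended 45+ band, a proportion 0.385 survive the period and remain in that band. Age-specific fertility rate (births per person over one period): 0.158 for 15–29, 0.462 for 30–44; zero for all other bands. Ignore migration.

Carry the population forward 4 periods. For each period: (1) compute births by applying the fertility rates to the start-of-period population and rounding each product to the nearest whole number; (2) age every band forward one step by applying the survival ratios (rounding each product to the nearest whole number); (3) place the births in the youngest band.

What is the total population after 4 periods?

1800

Let group 1 be 0–14 through group 4 = 45+.
[period 1]
Births: 1060 * 0.158 = 167 ; 570 * 0.462 = 263 → total 430
Group 2: 600 * 0.956 = 574
Group 3: 1060 * 0.947 = 1004
Group 4: 570 * 0.914 + 800 * 0.385 = 521 + 308 = 829
Giving 430 / 574 / 1004 / 829.
[period 2]
Births: 574 * 0.158 = 91 ; 1004 * 0.462 = 464 → total 555
Group 2: 430 * 0.956 = 411
Group 3: 574 * 0.947 = 544
Group 4: 1004 * 0.914 + 829 * 0.385 = 918 + 319 = 1237
Giving 555 / 411 / 544 / 1237.
[period 3]
Births: 411 * 0.158 = 65 ; 544 * 0.462 = 251 → total 316
Group 2: 555 * 0.956 = 531
Group 3: 411 * 0.947 = 389
Group 4: 544 * 0.914 + 1237 * 0.385 = 497 + 476 = 973
Giving 316 / 531 / 389 / 973.
[period 4]
Births: 531 * 0.158 = 84 ; 389 * 0.462 = 180 → total 264
Group 2: 316 * 0.956 = 302
Group 3: 531 * 0.947 = 503
Group 4: 389 * 0.914 + 973 * 0.385 = 356 + 375 = 731
Giving 264 / 302 / 503 / 731.
Total after period 4: 264 + 302 + 503 + 731 = 1800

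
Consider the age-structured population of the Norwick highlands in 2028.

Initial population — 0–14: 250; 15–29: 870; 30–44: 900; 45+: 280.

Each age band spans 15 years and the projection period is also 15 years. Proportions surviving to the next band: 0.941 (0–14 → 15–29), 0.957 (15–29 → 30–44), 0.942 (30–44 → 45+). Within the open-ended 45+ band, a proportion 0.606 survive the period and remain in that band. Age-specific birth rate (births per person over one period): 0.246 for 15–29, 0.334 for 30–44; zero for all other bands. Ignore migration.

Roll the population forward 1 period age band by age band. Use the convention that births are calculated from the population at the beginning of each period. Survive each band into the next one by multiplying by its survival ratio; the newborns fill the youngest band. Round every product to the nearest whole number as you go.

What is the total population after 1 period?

Call the groups 1 to 4, youngest first.
— Period 1 —
Births: 870 × 0.246 = 214, 900 × 0.334 = 301 ⇒ total 515
Group 2: 250 × 0.941 = 235
Group 3: 870 × 0.957 = 833
Group 4: 900 × 0.942 + 280 × 0.606 = 848 + 170 = 1018
Population now: 0–14=515, 15–29=235, 30–44=833, 45+=1018
Total after period 1: 515 + 235 + 833 + 1018 = 2601

2601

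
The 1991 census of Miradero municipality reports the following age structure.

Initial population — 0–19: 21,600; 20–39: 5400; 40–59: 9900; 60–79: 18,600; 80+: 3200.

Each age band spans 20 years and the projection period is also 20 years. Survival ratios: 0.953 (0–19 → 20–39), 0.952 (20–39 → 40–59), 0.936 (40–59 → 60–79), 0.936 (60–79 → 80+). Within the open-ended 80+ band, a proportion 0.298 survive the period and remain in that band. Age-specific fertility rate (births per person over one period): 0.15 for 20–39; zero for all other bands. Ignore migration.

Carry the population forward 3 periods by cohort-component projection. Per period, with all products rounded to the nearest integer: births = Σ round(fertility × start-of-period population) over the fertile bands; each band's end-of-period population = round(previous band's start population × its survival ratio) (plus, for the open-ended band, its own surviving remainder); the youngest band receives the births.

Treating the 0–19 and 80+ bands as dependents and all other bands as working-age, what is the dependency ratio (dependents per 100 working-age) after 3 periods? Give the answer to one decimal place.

Call the bands 1 to 5, youngest first.
[period 1]
Births: 5400 × 0.15 = 810
Band 2: 21600 × 0.953 = 20585
Band 3: 5400 × 0.952 = 5141
Band 4: 9900 × 0.936 = 9266
Band 5: 18600 × 0.936 + 3200 × 0.298 = 17410 + 954 = 18364
→ [810, 20585, 5141, 9266, 18364]
[period 2]
Births: 20585 × 0.15 = 3088
Band 2: 810 × 0.953 = 772
Band 3: 20585 × 0.952 = 19597
Band 4: 5141 × 0.936 = 4812
Band 5: 9266 × 0.936 + 18364 × 0.298 = 8673 + 5472 = 14145
→ [3088, 772, 19597, 4812, 14145]
[period 3]
Births: 772 × 0.15 = 116
Band 2: 3088 × 0.953 = 2943
Band 3: 772 × 0.952 = 735
Band 4: 19597 × 0.936 = 18343
Band 5: 4812 × 0.936 + 14145 × 0.298 = 4504 + 4215 = 8719
→ [116, 2943, 735, 18343, 8719]
Dependents (band 0–19 + band 80+) = 116 + 8719 = 8835; working-age = 22021; ratio = 8835/22021 × 100 = 40.1

40.1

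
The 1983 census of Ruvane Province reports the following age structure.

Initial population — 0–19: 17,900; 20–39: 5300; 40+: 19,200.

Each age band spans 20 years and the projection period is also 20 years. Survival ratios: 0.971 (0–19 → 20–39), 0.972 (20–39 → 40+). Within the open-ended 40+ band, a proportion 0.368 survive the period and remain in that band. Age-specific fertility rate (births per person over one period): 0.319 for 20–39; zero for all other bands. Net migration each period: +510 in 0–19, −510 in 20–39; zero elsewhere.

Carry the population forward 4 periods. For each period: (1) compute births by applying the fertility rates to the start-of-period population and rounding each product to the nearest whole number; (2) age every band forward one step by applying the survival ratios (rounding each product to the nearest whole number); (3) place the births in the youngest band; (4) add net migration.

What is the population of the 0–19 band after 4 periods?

[period 1]
Births: 5300 × 0.319 = 1691
20–39: 17900 × 0.971 = 17381
40+: 5300 × 0.972 + 19200 × 0.368 = 5152 + 7066 = 12218
Net migration: 0–19 + 510 → 2201; 20–39 − 510 → 16871
End of period: [2201, 16871, 12218]
[period 2]
Births: 16871 × 0.319 = 5382
20–39: 2201 × 0.971 = 2137
40+: 16871 × 0.972 + 12218 × 0.368 = 16399 + 4496 = 20895
Net migration: 0–19 + 510 → 5892; 20–39 − 510 → 1627
End of period: [5892, 1627, 20895]
[period 3]
Births: 1627 × 0.319 = 519
20–39: 5892 × 0.971 = 5721
40+: 1627 × 0.972 + 20895 × 0.368 = 1581 + 7689 = 9270
Net migration: 0–19 + 510 → 1029; 20–39 − 510 → 5211
End of period: [1029, 5211, 9270]
[period 4]
Births: 5211 × 0.319 = 1662
20–39: 1029 × 0.971 = 999
40+: 5211 × 0.972 + 9270 × 0.368 = 5065 + 3411 = 8476
Net migration: 0–19 + 510 → 2172; 20–39 − 510 → 489
End of period: [2172, 489, 8476]

2172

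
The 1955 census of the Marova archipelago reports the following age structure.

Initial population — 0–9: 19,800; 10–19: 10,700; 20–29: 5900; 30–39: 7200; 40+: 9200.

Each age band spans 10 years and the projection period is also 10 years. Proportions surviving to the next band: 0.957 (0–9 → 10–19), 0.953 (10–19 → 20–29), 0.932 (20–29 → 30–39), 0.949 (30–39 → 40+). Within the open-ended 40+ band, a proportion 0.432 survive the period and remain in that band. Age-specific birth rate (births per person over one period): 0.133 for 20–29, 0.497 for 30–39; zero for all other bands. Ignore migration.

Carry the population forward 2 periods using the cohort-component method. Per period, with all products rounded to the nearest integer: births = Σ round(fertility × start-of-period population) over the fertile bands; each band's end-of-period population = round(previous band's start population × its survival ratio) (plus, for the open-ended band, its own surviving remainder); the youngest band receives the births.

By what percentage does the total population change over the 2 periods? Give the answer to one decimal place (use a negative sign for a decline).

-13.4

Period 1.
Births: 5900 * 0.133 = 785  |  7200 * 0.497 = 3578 — total 4363
10–19: 19800 * 0.957 = 18949
20–29: 10700 * 0.953 = 10197
30–39: 5900 * 0.932 = 5499
40+: 7200 * 0.949 + 9200 * 0.432 = 6833 + 3974 = 10807
Giving 4363 / 18949 / 10197 / 5499 / 10807.
Period 2.
Births: 10197 * 0.133 = 1356  |  5499 * 0.497 = 2733 — total 4089
10–19: 4363 * 0.957 = 4175
20–29: 18949 * 0.953 = 18058
30–39: 10197 * 0.932 = 9504
40+: 5499 * 0.949 + 10807 * 0.432 = 5219 + 4669 = 9888
Giving 4089 / 4175 / 18058 / 9504 / 9888.
Total: 52800 → 45714; change = -7086; percentage change = -13.4%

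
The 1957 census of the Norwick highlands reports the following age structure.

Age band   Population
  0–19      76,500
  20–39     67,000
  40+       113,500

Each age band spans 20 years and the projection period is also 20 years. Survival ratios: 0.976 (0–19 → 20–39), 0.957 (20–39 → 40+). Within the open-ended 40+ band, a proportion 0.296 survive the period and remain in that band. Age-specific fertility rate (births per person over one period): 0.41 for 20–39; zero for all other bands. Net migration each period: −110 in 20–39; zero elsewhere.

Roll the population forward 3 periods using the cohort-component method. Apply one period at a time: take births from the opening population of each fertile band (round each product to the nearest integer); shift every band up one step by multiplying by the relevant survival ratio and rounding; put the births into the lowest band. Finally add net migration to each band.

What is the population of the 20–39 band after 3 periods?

Numbering the bands 1..3 from youngest to oldest:
Period 1.
Births: 67000 * 0.41 = 27470
Band 2: 76500 * 0.976 = 74664
Band 3: 67000 * 0.957 + 113500 * 0.296 = 64119 + 33596 = 97715
Net migration: Band 2 − 110 → 74554
Population now: 0–19=27470, 20–39=74554, 40+=97715
Period 2.
Births: 74554 * 0.41 = 30567
Band 2: 27470 * 0.976 = 26811
Band 3: 74554 * 0.957 + 97715 * 0.296 = 71348 + 28924 = 100272
Net migration: Band 2 − 110 → 26701
Population now: 0–19=30567, 20–39=26701, 40+=100272
Period 3.
Births: 26701 * 0.41 = 10947
Band 2: 30567 * 0.976 = 29833
Band 3: 26701 * 0.957 + 100272 * 0.296 = 25553 + 29681 = 55234
Net migration: Band 2 − 110 → 29723
Population now: 0–19=10947, 20–39=29723, 40+=55234

29723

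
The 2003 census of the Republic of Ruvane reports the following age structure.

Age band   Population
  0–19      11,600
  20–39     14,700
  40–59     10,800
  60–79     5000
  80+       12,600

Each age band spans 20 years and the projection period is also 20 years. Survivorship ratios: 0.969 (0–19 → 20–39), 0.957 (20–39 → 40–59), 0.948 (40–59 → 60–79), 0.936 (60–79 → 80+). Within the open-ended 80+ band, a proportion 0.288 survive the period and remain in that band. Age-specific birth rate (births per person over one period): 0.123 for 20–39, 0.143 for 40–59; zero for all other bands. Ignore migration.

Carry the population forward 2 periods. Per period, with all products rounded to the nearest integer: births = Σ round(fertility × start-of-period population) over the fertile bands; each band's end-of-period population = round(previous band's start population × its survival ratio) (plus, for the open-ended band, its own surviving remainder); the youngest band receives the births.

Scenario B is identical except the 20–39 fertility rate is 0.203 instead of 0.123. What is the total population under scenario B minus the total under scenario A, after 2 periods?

2039

(Groups numbered youngest = 1 to oldest = 5.)
— Period 1 —
Births: 14700 * 0.123 = 1808, 10800 * 0.143 = 1544 → total 3352
Group 2: 11600 * 0.969 = 11240
Group 3: 14700 * 0.957 = 14068
Group 4: 10800 * 0.948 = 10238
Group 5: 5000 * 0.936 + 12600 * 0.288 = 4680 + 3629 = 8309
End of period: [3352, 11240, 14068, 10238, 8309]
— Period 2 —
Births: 11240 * 0.123 = 1383, 14068 * 0.143 = 2012 → total 3395
Group 2: 3352 * 0.969 = 3248
Group 3: 11240 * 0.957 = 10757
Group 4: 14068 * 0.948 = 13336
Group 5: 10238 * 0.936 + 8309 * 0.288 = 9583 + 2393 = 11976
End of period: [3395, 3248, 10757, 13336, 11976]
Scenario A total after 2 periods: 42712
Scenario B projection —
— Period 1 —
Births: 14700 * 0.203 = 2984, 10800 * 0.143 = 1544 → total 4528
Group 2: 11600 * 0.969 = 11240
Group 3: 14700 * 0.957 = 14068
Group 4: 10800 * 0.948 = 10238
Group 5: 5000 * 0.936 + 12600 * 0.288 = 4680 + 3629 = 8309
End of period: [4528, 11240, 14068, 10238, 8309]
— Period 2 —
Births: 11240 * 0.203 = 2282, 14068 * 0.143 = 2012 → total 4294
Group 2: 4528 * 0.969 = 4388
Group 3: 11240 * 0.957 = 10757
Group 4: 14068 * 0.948 = 13336
Group 5: 10238 * 0.936 + 8309 * 0.288 = 9583 + 2393 = 11976
End of period: [4294, 4388, 10757, 13336, 11976]
Scenario B total after 2 periods: 44751
Difference B − A = 44751 − 42712 = 2039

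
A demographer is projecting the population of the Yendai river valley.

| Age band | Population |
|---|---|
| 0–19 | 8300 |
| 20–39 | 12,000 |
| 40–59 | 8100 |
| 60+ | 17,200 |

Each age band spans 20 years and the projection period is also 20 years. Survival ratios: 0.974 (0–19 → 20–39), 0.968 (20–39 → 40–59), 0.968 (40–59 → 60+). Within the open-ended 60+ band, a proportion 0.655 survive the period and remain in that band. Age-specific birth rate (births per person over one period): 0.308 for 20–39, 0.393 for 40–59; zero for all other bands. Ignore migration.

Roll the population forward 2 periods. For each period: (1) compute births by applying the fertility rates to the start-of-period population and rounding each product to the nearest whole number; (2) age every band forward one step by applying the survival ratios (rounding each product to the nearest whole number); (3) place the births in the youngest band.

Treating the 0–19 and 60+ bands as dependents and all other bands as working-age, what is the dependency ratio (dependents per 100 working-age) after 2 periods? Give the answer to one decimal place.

212.1

Numbering the groups 1..4 from youngest to oldest:
[period 1]
Births: 12000 * 0.308 = 3696 ; 8100 * 0.393 = 3183 — total 6879
Group 2: 8300 * 0.974 = 8084
Group 3: 12000 * 0.968 = 11616
Group 4: 8100 * 0.968 + 17200 * 0.655 = 7841 + 11266 = 19107
End of period: [6879, 8084, 11616, 19107]
[period 2]
Births: 8084 * 0.308 = 2490 ; 11616 * 0.393 = 4565 — total 7055
Group 2: 6879 * 0.974 = 6700
Group 3: 8084 * 0.968 = 7825
Group 4: 11616 * 0.968 + 19107 * 0.655 = 11244 + 12515 = 23759
End of period: [7055, 6700, 7825, 23759]
Dependents (band 0–19 + band 60+) = 7055 + 23759 = 30814; working-age = 14525; ratio = 30814/14525 × 100 = 212.1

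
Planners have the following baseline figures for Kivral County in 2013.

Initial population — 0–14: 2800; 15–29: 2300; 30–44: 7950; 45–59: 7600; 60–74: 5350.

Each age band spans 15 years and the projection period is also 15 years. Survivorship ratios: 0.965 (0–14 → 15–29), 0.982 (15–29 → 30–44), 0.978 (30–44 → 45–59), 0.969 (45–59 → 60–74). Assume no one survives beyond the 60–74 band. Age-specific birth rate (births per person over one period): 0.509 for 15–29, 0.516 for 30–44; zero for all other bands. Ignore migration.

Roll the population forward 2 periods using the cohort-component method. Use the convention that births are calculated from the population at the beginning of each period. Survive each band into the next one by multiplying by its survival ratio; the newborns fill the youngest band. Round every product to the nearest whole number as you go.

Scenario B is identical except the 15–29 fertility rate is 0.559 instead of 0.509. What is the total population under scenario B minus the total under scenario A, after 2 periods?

246

Numbering the bands 1..5 from youngest to oldest:
[period 1]
Births: 2300 × 0.509 = 1171, 7950 × 0.516 = 4102 → 5273
Band 2: 2800 × 0.965 = 2702
Band 3: 2300 × 0.982 = 2259
Band 4: 7950 × 0.978 = 7775
Band 5: 7600 × 0.969 = 7364
End of period: [5273, 2702, 2259, 7775, 7364]
[period 2]
Births: 2702 × 0.509 = 1375, 2259 × 0.516 = 1166 → 2541
Band 2: 5273 × 0.965 = 5088
Band 3: 2702 × 0.982 = 2653
Band 4: 2259 × 0.978 = 2209
Band 5: 7775 × 0.969 = 7534
End of period: [2541, 5088, 2653, 2209, 7534]
Scenario A total after 2 periods: 20025
Scenario B projection —
[period 1]
Births: 2300 × 0.559 = 1286, 7950 × 0.516 = 4102 → 5388
Band 2: 2800 × 0.965 = 2702
Band 3: 2300 × 0.982 = 2259
Band 4: 7950 × 0.978 = 7775
Band 5: 7600 × 0.969 = 7364
End of period: [5388, 2702, 2259, 7775, 7364]
[period 2]
Births: 2702 × 0.559 = 1510, 2259 × 0.516 = 1166 → 2676
Band 2: 5388 × 0.965 = 5199
Band 3: 2702 × 0.982 = 2653
Band 4: 2259 × 0.978 = 2209
Band 5: 7775 × 0.969 = 7534
End of period: [2676, 5199, 2653, 2209, 7534]
Scenario B total after 2 periods: 20271
Difference B − A = 20271 − 20025 = 246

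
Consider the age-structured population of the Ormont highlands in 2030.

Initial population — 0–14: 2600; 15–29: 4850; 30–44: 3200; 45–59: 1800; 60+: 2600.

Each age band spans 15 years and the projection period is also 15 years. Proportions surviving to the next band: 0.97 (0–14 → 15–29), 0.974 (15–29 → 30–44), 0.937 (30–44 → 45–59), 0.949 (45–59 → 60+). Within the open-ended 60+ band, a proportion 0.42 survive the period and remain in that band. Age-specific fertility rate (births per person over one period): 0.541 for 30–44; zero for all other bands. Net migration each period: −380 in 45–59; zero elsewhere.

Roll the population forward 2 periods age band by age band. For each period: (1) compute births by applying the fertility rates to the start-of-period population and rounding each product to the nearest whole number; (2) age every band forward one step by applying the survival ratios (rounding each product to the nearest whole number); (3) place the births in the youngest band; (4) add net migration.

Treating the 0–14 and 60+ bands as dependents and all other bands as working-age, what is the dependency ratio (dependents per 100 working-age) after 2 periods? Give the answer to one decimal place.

76.0

After projecting period 1:
Births: 3200 × 0.541 = 1731
15–29: 2600 × 0.97 = 2522
30–44: 4850 × 0.974 = 4724
45–59: 3200 × 0.937 = 2998
60+: 1800 × 0.949 + 2600 × 0.42 = 1708 + 1092 = 2800
Net migration: 45–59 − 380 → 2618
Population now: 0–14=1731, 15–29=2522, 30–44=4724, 45–59=2618, 60+=2800
After projecting period 2:
Births: 4724 × 0.541 = 2556
15–29: 1731 × 0.97 = 1679
30–44: 2522 × 0.974 = 2456
45–59: 4724 × 0.937 = 4426
60+: 2618 × 0.949 + 2800 × 0.42 = 2484 + 1176 = 3660
Net migration: 45–59 − 380 → 4046
Population now: 0–14=2556, 15–29=1679, 30–44=2456, 45–59=4046, 60+=3660
Dependents (band 0–14 + band 60+) = 2556 + 3660 = 6216; working-age = 8181; ratio = 6216/8181 × 100 = 76.0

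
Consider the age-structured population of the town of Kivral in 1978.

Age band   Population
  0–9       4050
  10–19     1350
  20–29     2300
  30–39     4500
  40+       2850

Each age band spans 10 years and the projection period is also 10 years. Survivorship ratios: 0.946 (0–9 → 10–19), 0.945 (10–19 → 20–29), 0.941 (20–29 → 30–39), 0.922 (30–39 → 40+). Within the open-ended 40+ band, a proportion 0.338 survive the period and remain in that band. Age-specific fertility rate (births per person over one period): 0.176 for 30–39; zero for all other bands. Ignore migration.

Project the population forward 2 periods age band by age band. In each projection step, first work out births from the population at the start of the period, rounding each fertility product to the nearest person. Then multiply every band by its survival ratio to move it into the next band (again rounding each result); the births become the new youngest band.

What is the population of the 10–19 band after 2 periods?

749

Call the bands 1 to 5, youngest first.
Period 1.
Births: 4500 * 0.176 = 792
Band 2: 4050 * 0.946 = 3831
Band 3: 1350 * 0.945 = 1276
Band 4: 2300 * 0.941 = 2164
Band 5: 4500 * 0.922 + 2850 * 0.338 = 4149 + 963 = 5112
End of period: [792, 3831, 1276, 2164, 5112]
Period 2.
Births: 2164 * 0.176 = 381
Band 2: 792 * 0.946 = 749
Band 3: 3831 * 0.945 = 3620
Band 4: 1276 * 0.941 = 1201
Band 5: 2164 * 0.922 + 5112 * 0.338 = 1995 + 1728 = 3723
End of period: [381, 749, 3620, 1201, 3723]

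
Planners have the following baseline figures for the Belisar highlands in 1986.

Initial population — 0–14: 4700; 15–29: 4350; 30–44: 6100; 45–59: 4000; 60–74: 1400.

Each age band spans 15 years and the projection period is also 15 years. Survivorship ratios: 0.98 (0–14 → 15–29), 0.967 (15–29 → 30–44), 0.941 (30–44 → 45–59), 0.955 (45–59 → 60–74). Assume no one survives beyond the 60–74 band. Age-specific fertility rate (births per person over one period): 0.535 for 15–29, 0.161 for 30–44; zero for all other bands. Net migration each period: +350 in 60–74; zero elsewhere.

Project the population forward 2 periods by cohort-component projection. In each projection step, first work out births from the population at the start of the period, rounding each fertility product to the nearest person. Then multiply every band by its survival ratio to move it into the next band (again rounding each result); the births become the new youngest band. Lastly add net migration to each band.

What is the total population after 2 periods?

20628

Call the groups 1 to 5, youngest first.
[period 1]
Births: 4350 * 0.535 = 2327  |  6100 * 0.161 = 982 ⇒ total 3309
Group 2: 4700 * 0.98 = 4606
Group 3: 4350 * 0.967 = 4206
Group 4: 6100 * 0.941 = 5740
Group 5: 4000 * 0.955 = 3820
Net migration: Group 5 + 350 → 4170
Population now: 0–14=3309, 15–29=4606, 30–44=4206, 45–59=5740, 60–74=4170
[period 2]
Births: 4606 * 0.535 = 2464  |  4206 * 0.161 = 677 ⇒ total 3141
Group 2: 3309 * 0.98 = 3243
Group 3: 4606 * 0.967 = 4454
Group 4: 4206 * 0.941 = 3958
Group 5: 5740 * 0.955 = 5482
Net migration: Group 5 + 350 → 5832
Population now: 0–14=3141, 15–29=3243, 30–44=4454, 45–59=3958, 60–74=5832
Total after period 2: 3141 + 3243 + 4454 + 3958 + 5832 = 20628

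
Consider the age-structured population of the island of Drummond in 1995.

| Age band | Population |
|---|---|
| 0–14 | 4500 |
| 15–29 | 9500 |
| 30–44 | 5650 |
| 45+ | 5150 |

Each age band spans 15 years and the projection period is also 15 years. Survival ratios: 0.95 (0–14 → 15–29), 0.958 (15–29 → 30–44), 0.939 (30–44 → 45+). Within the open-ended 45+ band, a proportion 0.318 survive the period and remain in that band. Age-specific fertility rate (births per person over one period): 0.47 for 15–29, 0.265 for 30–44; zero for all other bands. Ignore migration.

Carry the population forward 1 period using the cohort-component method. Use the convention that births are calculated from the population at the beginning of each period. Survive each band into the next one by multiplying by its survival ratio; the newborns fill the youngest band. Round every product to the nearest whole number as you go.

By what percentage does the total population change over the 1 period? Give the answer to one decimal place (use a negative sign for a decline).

Let group 1 be 0–14 through group 4 = 45+.
After projecting period 1:
Births: 9500 × 0.47 = 4465  |  5650 × 0.265 = 1497 — total 5962
Group 2: 4500 × 0.95 = 4275
Group 3: 9500 × 0.958 = 9101
Group 4: 5650 × 0.939 + 5150 × 0.318 = 5305 + 1638 = 6943
End of period: [5962, 4275, 9101, 6943]
Total: 24800 → 26281; change = 1481; percentage change = 6.0%

6.0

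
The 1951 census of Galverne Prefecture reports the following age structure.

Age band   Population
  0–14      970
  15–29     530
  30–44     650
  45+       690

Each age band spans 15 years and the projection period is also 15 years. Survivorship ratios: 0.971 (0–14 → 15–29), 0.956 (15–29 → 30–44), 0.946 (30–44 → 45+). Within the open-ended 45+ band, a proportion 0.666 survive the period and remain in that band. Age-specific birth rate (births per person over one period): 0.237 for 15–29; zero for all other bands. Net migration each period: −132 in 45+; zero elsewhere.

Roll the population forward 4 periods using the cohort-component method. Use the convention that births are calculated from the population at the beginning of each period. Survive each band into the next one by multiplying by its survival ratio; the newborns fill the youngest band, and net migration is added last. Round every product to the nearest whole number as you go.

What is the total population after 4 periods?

After projecting period 1:
Births: 530 * 0.237 = 126
15–29: 970 * 0.971 = 942
30–44: 530 * 0.956 = 507
45+: 650 * 0.946 + 690 * 0.666 = 615 + 460 = 1075
Net migration: 45+ − 132 → 943
End of period: [126, 942, 507, 943]
After projecting period 2:
Births: 942 * 0.237 = 223
15–29: 126 * 0.971 = 122
30–44: 942 * 0.956 = 901
45+: 507 * 0.946 + 943 * 0.666 = 480 + 628 = 1108
Net migration: 45+ − 132 → 976
End of period: [223, 122, 901, 976]
After projecting period 3:
Births: 122 * 0.237 = 29
15–29: 223 * 0.971 = 217
30–44: 122 * 0.956 = 117
45+: 901 * 0.946 + 976 * 0.666 = 852 + 650 = 1502
Net migration: 45+ − 132 → 1370
End of period: [29, 217, 117, 1370]
After projecting period 4:
Births: 217 * 0.237 = 51
15–29: 29 * 0.971 = 28
30–44: 217 * 0.956 = 207
45+: 117 * 0.946 + 1370 * 0.666 = 111 + 912 = 1023
Net migration: 45+ − 132 → 891
End of period: [51, 28, 207, 891]
Total after period 4: 51 + 28 + 207 + 891 = 1177

1177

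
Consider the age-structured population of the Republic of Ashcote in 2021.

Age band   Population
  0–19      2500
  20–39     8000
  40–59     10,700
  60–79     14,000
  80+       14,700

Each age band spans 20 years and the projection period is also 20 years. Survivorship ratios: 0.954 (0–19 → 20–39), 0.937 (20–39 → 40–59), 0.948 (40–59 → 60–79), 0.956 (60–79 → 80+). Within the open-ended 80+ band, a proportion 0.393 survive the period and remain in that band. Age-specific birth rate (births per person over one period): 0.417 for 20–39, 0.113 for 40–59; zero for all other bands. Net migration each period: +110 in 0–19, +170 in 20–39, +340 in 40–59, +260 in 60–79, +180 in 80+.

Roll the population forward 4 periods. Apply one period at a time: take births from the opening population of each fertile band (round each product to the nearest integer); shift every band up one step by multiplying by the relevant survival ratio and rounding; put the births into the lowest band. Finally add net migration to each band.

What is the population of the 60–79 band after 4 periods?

4679

After projecting period 1:
Births: 8000 * 0.417 = 3336  |  10700 * 0.113 = 1209 → total 4545
20–39: 2500 * 0.954 = 2385
40–59: 8000 * 0.937 = 7496
60–79: 10700 * 0.948 = 10144
80+: 14000 * 0.956 + 14700 * 0.393 = 13384 + 5777 = 19161
Net migration: 0–19 + 110 → 4655; 20–39 + 170 → 2555; 40–59 + 340 → 7836; 60–79 + 260 → 10404; 80+ + 180 → 19341
End of period: [4655, 2555, 7836, 10404, 19341]
After projecting period 2:
Births: 2555 * 0.417 = 1065  |  7836 * 0.113 = 885 → total 1950
20–39: 4655 * 0.954 = 4441
40–59: 2555 * 0.937 = 2394
60–79: 7836 * 0.948 = 7429
80+: 10404 * 0.956 + 19341 * 0.393 = 9946 + 7601 = 17547
Net migration: 0–19 + 110 → 2060; 20–39 + 170 → 4611; 40–59 + 340 → 2734; 60–79 + 260 → 7689; 80+ + 180 → 17727
End of period: [2060, 4611, 2734, 7689, 17727]
After projecting period 3:
Births: 4611 * 0.417 = 1923  |  2734 * 0.113 = 309 → total 2232
20–39: 2060 * 0.954 = 1965
40–59: 4611 * 0.937 = 4321
60–79: 2734 * 0.948 = 2592
80+: 7689 * 0.956 + 17727 * 0.393 = 7351 + 6967 = 14318
Net migration: 0–19 + 110 → 2342; 20–39 + 170 → 2135; 40–59 + 340 → 4661; 60–79 + 260 → 2852; 80+ + 180 → 14498
End of period: [2342, 2135, 4661, 2852, 14498]
After projecting period 4:
Births: 2135 * 0.417 = 890  |  4661 * 0.113 = 527 → total 1417
20–39: 2342 * 0.954 = 2234
40–59: 2135 * 0.937 = 2000
60–79: 4661 * 0.948 = 4419
80+: 2852 * 0.956 + 14498 * 0.393 = 2727 + 5698 = 8425
Net migration: 0–19 + 110 → 1527; 20–39 + 170 → 2404; 40–59 + 340 → 2340; 60–79 + 260 → 4679; 80+ + 180 → 8605
End of period: [1527, 2404, 2340, 4679, 8605]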